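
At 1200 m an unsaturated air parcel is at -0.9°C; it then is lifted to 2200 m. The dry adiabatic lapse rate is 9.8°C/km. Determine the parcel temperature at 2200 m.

From 1200 m to 2200 m (dry adiabatic): cools by 9.8 × 1 = 9.8°C, giving -10.7°C.

-10.7°C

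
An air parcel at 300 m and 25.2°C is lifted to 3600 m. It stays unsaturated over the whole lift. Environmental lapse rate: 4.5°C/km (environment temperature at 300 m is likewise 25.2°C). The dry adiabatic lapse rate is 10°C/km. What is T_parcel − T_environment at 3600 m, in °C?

Parcel:
  300–3600 m, dry: Δz = 3.3 km ⇒ ΔT = -33°C; T = -7.8°C
Environment:
  300–3600 m, environment: Δz = 3.3 km ⇒ ΔT = -14.85°C; T = 10.35°C
T_parcel − T_env = -7.8 − 10.35 = -18.15°C

-18.15°C (parcel cooler than environment)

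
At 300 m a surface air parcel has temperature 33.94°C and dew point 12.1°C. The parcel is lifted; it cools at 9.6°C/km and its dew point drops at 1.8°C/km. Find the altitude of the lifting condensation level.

3100 m

T and T_d converge at 9.6 − 1.8 = 7.8°C per km
Height above start = (33.94 − 12.1) / 7.8 = 2.8 km
LCL altitude = 300 m + 2800 m = 3100 m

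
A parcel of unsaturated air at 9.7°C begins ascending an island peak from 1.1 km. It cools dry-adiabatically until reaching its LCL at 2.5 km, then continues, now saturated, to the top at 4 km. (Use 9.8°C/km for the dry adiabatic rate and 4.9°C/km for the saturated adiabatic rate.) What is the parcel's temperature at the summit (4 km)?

-11.37°C

From 1100 m to 2500 m (dry): cools by 9.8 × 1.4 = 13.72°C, giving -4.02°C.
From 2500 m to 4000 m (saturated): cools by 4.9 × 1.5 = 7.35°C, giving -11.37°C.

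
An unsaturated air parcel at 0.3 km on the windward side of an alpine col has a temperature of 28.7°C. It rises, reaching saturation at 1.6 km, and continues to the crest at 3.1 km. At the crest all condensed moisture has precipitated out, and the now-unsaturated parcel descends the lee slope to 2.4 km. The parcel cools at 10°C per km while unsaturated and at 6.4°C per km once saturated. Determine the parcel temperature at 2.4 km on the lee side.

13.1°C

300–1600 m, dry: Δz = 1.3 km ⇒ ΔT = -13°C; T = 15.7°C
1600–3100 m, saturated: Δz = 1.5 km ⇒ ΔT = -9.6°C; T = 6.1°C
3100–2400 m, dry descent: Δz = 0.7 km ⇒ ΔT = +7°C; T = 13.1°C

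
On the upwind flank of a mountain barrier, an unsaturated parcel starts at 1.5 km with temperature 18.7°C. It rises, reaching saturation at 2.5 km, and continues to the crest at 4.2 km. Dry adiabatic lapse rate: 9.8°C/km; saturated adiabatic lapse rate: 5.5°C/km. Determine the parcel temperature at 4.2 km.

-0.45°C

1500–2500 m, dry: Δz = 1 km ⇒ ΔT = -9.8°C; T = 8.9°C
2500–4200 m, saturated: Δz = 1.7 km ⇒ ΔT = -9.35°C; T = -0.45°C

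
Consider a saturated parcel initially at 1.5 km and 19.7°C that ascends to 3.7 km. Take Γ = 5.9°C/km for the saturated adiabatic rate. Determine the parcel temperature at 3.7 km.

6.72°C

From 1500 m to 3700 m (saturated adiabatic): cools by 5.9 × 2.2 = 12.98°C, giving 6.72°C.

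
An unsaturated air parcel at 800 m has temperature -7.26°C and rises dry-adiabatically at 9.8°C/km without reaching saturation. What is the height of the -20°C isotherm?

Height above start = (-7.26 − (-20)) / 9.8 = 1.3 km
Altitude = 800 m + 1300 m = 2100 m

2100 m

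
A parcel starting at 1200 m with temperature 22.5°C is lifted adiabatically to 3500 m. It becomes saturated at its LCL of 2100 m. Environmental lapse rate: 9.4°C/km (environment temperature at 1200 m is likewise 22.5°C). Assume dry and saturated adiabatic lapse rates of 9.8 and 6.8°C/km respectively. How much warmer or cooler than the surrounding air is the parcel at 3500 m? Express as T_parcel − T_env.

+3.28°C (parcel warmer than environment)

Parcel:
  Dry to 2100 m: -9.8 × 0.9 km = -8.82°C, so T = 13.68°C.
  Saturated to 3500 m: -6.8 × 1.4 km = -9.52°C, so T = 4.16°C.
Environment:
  Environment to 3500 m: -9.4 × 2.3 km = -21.62°C, so T = 0.88°C.
T_parcel − T_env = 4.16 − 0.88 = +3.28°C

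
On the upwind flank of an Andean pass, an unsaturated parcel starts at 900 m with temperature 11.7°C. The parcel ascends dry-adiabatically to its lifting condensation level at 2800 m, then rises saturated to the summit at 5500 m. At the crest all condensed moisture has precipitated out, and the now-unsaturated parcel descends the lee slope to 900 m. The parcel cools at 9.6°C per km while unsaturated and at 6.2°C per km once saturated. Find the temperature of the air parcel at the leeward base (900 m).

From 900 m to 2800 m (dry): cools by 9.6 × 1.9 = 18.24°C, giving -6.54°C.
From 2800 m to 5500 m (saturated): cools by 6.2 × 2.7 = 16.74°C, giving -23.28°C.
From 5500 m to 900 m (dry descent): warms by 9.6 × 4.6 = 44.16°C, giving 20.88°C.

20.88°C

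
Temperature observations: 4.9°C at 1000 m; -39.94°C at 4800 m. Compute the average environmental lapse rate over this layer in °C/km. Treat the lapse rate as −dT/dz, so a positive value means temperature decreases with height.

11.8°C/km

Γ = −ΔT/Δz = (4.9 − (-39.94)) / (4800 − 1000) m
  = 44.84°C / 3.8 km = 11.8°C/km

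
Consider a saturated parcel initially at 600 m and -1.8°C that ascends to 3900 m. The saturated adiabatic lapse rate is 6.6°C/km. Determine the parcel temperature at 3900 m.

600–3900 m, saturated adiabatic: Δz = 3.3 km ⇒ ΔT = -21.78°C; T = -23.58°C

-23.58°C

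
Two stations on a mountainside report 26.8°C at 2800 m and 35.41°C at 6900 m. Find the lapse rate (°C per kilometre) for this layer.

Γ = −ΔT/Δz = (26.8 − 35.41) / (6900 − 2800) m
  = -8.61°C / 4.1 km = -2.1°C/km

-2.1°C/km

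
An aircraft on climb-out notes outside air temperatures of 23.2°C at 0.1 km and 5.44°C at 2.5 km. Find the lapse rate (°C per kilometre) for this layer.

Γ = −ΔT/Δz = (23.2 − 5.44) / (2500 − 100) m
  = 17.76°C / 2.4 km = 7.4°C/km

7.4°C/km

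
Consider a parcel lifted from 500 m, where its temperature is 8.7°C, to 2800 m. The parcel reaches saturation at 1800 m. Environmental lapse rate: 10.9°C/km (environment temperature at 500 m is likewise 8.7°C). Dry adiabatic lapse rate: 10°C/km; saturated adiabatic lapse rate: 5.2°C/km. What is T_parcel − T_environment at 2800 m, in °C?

Parcel:
  From 500 m to 1800 m (dry): cools by 10 × 1.3 = 13°C, giving -4.3°C.
  From 1800 m to 2800 m (saturated): cools by 5.2 × 1 = 5.2°C, giving -9.5°C.
Environment:
  From 500 m to 2800 m (environment): cools by 10.9 × 2.3 = 25.07°C, giving -16.37°C.
T_parcel − T_env = -9.5 − (-16.37) = +6.87°C

+6.87°C (parcel warmer than environment)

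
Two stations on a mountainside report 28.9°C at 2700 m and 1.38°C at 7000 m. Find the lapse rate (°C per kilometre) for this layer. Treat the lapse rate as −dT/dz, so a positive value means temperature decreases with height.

Γ = −ΔT/Δz = (28.9 − 1.38) / (7000 − 2700) m
  = 27.52°C / 4.3 km = 6.4°C/km

6.4°C/km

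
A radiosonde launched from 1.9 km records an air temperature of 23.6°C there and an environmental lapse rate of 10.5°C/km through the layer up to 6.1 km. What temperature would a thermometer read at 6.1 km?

-20.5°C

Environmental to 6100 m: -10.5 × 4.2 km = -44.1°C, so T = -20.5°C.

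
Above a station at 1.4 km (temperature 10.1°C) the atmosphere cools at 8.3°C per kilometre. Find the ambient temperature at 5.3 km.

1400 → 5300 m (environmental, 8.3°C/km): ΔT = -8.3 × 3.9 = -32.37°C → T = -22.27°C

-22.27°C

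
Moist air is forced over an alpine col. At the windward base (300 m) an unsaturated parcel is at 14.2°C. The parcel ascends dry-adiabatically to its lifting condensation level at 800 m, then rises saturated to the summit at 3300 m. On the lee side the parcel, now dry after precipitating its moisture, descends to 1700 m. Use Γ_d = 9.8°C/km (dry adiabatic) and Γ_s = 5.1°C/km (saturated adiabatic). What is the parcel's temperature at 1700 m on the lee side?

Dry to 800 m: -9.8 × 0.5 km = -4.9°C, so T = 9.3°C.
Saturated to 3300 m: -5.1 × 2.5 km = -12.75°C, so T = -3.45°C.
Dry descent to 1700 m: +9.8 × 1.6 km = +15.68°C, so T = 12.23°C.

12.23°C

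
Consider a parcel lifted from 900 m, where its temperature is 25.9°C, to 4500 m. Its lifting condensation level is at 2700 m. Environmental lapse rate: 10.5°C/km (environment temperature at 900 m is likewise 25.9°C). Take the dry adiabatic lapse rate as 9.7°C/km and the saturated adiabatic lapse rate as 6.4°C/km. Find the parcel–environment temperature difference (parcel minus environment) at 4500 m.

+8.82°C (parcel warmer than environment)

Parcel:
  900 → 2700 m (dry, 9.7°C/km): ΔT = -9.7 × 1.8 = -17.46°C → T = 8.44°C
  2700 → 4500 m (saturated, 6.4°C/km): ΔT = -6.4 × 1.8 = -11.52°C → T = -3.08°C
Environment:
  900 → 4500 m (environment, 10.5°C/km): ΔT = -10.5 × 3.6 = -37.8°C → T = -11.9°C
T_parcel − T_env = -3.08 − (-11.9) = +8.82°C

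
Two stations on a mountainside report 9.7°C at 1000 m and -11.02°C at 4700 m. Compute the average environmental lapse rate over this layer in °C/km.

5.6°C/km

Γ = −ΔT/Δz = (9.7 − (-11.02)) / (4700 − 1000) m
  = 20.72°C / 3.7 km = 5.6°C/km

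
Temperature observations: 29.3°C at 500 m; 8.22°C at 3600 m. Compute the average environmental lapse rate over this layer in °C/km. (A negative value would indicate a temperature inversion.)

Γ = −ΔT/Δz = (29.3 − 8.22) / (3600 − 500) m
  = 21.08°C / 3.1 km = 6.8°C/km

6.8°C/km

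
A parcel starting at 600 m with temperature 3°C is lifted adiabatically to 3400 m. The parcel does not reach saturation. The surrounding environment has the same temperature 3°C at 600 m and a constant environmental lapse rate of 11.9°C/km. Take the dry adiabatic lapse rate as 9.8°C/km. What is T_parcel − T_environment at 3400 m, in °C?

+5.88°C (parcel warmer than environment)

Parcel:
  From 600 m to 3400 m (dry): cools by 9.8 × 2.8 = 27.44°C, giving -24.44°C.
Environment:
  From 600 m to 3400 m (environment): cools by 11.9 × 2.8 = 33.32°C, giving -30.32°C.
T_parcel − T_env = -24.44 − (-30.32) = +5.88°C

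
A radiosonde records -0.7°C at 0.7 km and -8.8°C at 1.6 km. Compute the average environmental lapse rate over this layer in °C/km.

Γ = −ΔT/Δz = (-0.7 − (-8.8)) / (1600 − 700) m
  = 8.1°C / 0.9 km = 9°C/km

9°C/km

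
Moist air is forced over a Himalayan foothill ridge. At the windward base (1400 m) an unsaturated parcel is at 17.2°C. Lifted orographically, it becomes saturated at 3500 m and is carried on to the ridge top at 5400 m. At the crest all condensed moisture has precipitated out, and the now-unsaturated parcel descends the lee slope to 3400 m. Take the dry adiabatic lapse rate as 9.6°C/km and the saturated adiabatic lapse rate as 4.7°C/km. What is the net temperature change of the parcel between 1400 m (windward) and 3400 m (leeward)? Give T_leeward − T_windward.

-9.89°C

1400 → 3500 m (dry, 9.6°C/km): ΔT = -9.6 × 2.1 = -20.16°C → T = -2.96°C
3500 → 5400 m (saturated, 4.7°C/km): ΔT = -4.7 × 1.9 = -8.93°C → T = -11.89°C
5400 → 3400 m (dry descent, 9.6°C/km): ΔT = +9.6 × 2 = +19.2°C → T = 7.31°C
Net change vs windward start: 7.31 − 17.2 = -9.89°C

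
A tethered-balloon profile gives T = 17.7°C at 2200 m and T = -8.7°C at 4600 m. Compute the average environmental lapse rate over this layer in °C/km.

11°C/km

Γ = −ΔT/Δz = (17.7 − (-8.7)) / (4600 − 2200) m
  = 26.4°C / 2.4 km = 11°C/km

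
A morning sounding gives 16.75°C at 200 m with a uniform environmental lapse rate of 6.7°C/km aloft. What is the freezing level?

2700 m

Height above start = (16.75 − 0) / 6.7 = 2.5 km
Altitude = 200 m + 2500 m = 2700 m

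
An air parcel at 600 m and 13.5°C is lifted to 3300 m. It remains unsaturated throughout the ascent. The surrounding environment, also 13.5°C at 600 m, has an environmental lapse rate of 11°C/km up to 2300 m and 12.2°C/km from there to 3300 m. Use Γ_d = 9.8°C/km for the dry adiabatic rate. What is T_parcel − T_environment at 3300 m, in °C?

+4.44°C (parcel warmer than environment)

Parcel:
  From 600 m to 3300 m (dry): cools by 9.8 × 2.7 = 26.46°C, giving -12.96°C.
Environment:
  From 600 m to 2300 m (environment, lower layer): cools by 11 × 1.7 = 18.7°C, giving -5.2°C.
  From 2300 m to 3300 m (environment, upper layer): cools by 12.2 × 1 = 12.2°C, giving -17.4°C.
T_parcel − T_env = -12.96 − (-17.4) = +4.44°C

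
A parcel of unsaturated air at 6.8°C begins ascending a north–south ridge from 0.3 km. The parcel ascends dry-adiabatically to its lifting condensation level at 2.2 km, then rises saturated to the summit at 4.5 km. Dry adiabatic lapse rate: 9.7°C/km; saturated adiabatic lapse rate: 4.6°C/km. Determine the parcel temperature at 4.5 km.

From 300 m to 2200 m (dry): cools by 9.7 × 1.9 = 18.43°C, giving -11.63°C.
From 2200 m to 4500 m (saturated): cools by 4.6 × 2.3 = 10.58°C, giving -22.21°C.

-22.21°C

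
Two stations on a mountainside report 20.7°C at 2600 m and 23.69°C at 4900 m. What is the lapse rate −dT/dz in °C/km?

-1.3°C/km

Γ = −ΔT/Δz = (20.7 − 23.69) / (4900 − 2600) m
  = -2.99°C / 2.3 km = -1.3°C/km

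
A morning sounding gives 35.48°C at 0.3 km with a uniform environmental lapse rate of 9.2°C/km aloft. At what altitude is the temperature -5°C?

Height above start = (35.48 − (-5)) / 9.2 = 4.4 km
Altitude = 300 m + 4400 m = 4700 m

4.7 km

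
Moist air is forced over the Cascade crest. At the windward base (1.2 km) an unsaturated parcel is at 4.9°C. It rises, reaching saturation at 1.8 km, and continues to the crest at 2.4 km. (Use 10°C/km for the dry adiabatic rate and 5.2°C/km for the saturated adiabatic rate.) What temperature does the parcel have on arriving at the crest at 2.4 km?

-4.22°C

From 1200 m to 1800 m (dry): cools by 10 × 0.6 = 6°C, giving -1.1°C.
From 1800 m to 2400 m (saturated): cools by 5.2 × 0.6 = 3.12°C, giving -4.22°C.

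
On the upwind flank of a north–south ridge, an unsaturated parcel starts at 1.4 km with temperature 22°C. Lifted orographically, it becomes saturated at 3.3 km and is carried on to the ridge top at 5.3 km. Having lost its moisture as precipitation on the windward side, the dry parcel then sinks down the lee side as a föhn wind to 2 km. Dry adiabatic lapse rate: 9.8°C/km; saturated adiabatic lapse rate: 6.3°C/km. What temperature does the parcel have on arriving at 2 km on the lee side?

From 1400 m to 3300 m (dry): cools by 9.8 × 1.9 = 18.62°C, giving 3.38°C.
From 3300 m to 5300 m (saturated): cools by 6.3 × 2 = 12.6°C, giving -9.22°C.
From 5300 m to 2000 m (dry descent): warms by 9.8 × 3.3 = 32.34°C, giving 23.12°C.

23.12°C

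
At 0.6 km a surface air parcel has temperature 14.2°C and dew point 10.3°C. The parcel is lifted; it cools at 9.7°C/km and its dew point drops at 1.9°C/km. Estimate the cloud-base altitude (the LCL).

1.1 km

T and T_d converge at 9.7 − 1.9 = 7.8°C per km
Height above start = (14.2 − 10.3) / 7.8 = 0.5 km
LCL altitude = 600 m + 500 m = 1100 m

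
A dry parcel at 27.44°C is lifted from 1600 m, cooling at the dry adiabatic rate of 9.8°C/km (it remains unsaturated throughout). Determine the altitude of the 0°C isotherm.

4400 m

Height above start = (27.44 − 0) / 9.8 = 2.8 km
Altitude = 1600 m + 2800 m = 4400 m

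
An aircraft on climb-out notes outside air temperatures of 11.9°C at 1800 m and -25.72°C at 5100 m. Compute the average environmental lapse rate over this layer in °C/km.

Γ = −ΔT/Δz = (11.9 − (-25.72)) / (5100 − 1800) m
  = 37.62°C / 3.3 km = 11.4°C/km

11.4°C/km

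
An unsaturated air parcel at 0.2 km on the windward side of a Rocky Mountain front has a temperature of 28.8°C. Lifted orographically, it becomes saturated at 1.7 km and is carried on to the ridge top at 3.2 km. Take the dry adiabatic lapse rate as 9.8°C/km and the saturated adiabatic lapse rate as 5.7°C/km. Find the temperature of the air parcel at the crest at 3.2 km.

5.55°C

From 200 m to 1700 m (dry): cools by 9.8 × 1.5 = 14.7°C, giving 14.1°C.
From 1700 m to 3200 m (saturated): cools by 5.7 × 1.5 = 8.55°C, giving 5.55°C.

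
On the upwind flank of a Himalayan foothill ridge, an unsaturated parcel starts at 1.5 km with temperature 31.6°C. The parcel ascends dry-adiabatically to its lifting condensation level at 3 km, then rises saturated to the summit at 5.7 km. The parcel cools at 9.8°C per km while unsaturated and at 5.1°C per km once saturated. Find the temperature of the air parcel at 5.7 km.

Dry to 3000 m: -9.8 × 1.5 km = -14.7°C, so T = 16.9°C.
Saturated to 5700 m: -5.1 × 2.7 km = -13.77°C, so T = 3.13°C.

3.13°C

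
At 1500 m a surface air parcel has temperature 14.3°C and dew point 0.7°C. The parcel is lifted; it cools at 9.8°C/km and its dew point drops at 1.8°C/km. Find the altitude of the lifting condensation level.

T and T_d converge at 9.8 − 1.8 = 8°C per km
Height above start = (14.3 − 0.7) / 8 = 1.7 km
LCL altitude = 1500 m + 1700 m = 3200 m

3200 m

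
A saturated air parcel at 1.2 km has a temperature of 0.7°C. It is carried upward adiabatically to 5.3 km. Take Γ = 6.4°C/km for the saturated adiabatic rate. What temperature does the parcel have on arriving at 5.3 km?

From 1200 m to 5300 m (saturated adiabatic): cools by 6.4 × 4.1 = 26.24°C, giving -25.54°C.

-25.54°C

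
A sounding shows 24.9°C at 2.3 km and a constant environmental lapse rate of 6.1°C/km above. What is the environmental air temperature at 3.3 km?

18.8°C

2300 → 3300 m (environmental, 6.1°C/km): ΔT = -6.1 × 1 = -6.1°C → T = 18.8°C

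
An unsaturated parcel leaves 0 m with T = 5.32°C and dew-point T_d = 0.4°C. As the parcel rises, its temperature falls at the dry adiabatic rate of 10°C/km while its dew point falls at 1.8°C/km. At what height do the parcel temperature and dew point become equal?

T and T_d converge at 10 − 1.8 = 8.2°C per km
Height above start = (5.32 − 0.4) / 8.2 = 0.6 km
LCL altitude = 0 m + 600 m = 600 m

600 m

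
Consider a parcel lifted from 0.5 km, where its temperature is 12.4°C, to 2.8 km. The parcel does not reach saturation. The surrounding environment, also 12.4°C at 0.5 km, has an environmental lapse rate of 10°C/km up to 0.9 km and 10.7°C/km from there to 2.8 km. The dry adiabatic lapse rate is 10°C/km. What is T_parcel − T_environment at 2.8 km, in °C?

+1.33°C (parcel warmer than environment)

Parcel:
  500 → 2800 m (dry, 10°C/km): ΔT = -10 × 2.3 = -23°C → T = -10.6°C
Environment:
  500 → 900 m (environment, lower layer, 10°C/km): ΔT = -10 × 0.4 = -4°C → T = 8.4°C
  900 → 2800 m (environment, upper layer, 10.7°C/km): ΔT = -10.7 × 1.9 = -20.33°C → T = -11.93°C
T_parcel − T_env = -10.6 − (-11.93) = +1.33°C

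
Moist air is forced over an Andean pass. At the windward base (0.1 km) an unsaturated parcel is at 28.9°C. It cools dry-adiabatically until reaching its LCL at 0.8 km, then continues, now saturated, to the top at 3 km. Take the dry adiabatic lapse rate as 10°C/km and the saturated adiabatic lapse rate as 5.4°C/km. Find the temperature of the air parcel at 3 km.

10.02°C

100 → 800 m (dry, 10°C/km): ΔT = -10 × 0.7 = -7°C → T = 21.9°C
800 → 3000 m (saturated, 5.4°C/km): ΔT = -5.4 × 2.2 = -11.88°C → T = 10.02°C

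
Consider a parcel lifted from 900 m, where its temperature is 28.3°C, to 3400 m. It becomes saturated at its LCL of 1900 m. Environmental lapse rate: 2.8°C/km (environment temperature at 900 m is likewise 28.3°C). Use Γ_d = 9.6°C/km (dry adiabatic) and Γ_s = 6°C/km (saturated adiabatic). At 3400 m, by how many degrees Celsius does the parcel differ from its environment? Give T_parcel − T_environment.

Parcel:
  From 900 m to 1900 m (dry): cools by 9.6 × 1 = 9.6°C, giving 18.7°C.
  From 1900 m to 3400 m (saturated): cools by 6 × 1.5 = 9°C, giving 9.7°C.
Environment:
  From 900 m to 3400 m (environment): cools by 2.8 × 2.5 = 7°C, giving 21.3°C.
T_parcel − T_env = 9.7 − 21.3 = -11.6°C

-11.6°C (parcel cooler than environment)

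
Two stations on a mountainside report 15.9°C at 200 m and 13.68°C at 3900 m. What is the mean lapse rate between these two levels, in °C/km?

0.6°C/km

Γ = −ΔT/Δz = (15.9 − 13.68) / (3900 − 200) m
  = 2.22°C / 3.7 km = 0.6°C/km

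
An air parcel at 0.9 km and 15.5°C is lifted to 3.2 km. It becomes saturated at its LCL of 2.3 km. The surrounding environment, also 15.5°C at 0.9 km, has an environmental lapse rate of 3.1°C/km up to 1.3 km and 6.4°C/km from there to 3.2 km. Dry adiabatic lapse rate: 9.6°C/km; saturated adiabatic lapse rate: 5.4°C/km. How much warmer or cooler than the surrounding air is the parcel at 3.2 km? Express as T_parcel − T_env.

Parcel:
  900 → 2300 m (dry, 9.6°C/km): ΔT = -9.6 × 1.4 = -13.44°C → T = 2.06°C
  2300 → 3200 m (saturated, 5.4°C/km): ΔT = -5.4 × 0.9 = -4.86°C → T = -2.8°C
Environment:
  900 → 1300 m (environment, lower layer, 3.1°C/km): ΔT = -3.1 × 0.4 = -1.24°C → T = 14.26°C
  1300 → 3200 m (environment, upper layer, 6.4°C/km): ΔT = -6.4 × 1.9 = -12.16°C → T = 2.1°C
T_parcel − T_env = -2.8 − 2.1 = -4.9°C

-4.9°C (parcel cooler than environment)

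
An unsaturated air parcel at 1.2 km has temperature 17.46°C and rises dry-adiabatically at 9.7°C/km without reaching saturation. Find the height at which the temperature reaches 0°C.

3 km

Height above start = (17.46 − 0) / 9.7 = 1.8 km
Altitude = 1200 m + 1800 m = 3000 m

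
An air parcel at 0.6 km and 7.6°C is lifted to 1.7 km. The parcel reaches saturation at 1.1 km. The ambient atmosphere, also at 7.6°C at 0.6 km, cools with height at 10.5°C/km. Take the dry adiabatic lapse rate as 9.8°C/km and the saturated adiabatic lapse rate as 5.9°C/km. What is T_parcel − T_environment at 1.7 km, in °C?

Parcel:
  Dry to 1100 m: -9.8 × 0.5 km = -4.9°C, so T = 2.7°C.
  Saturated to 1700 m: -5.9 × 0.6 km = -3.54°C, so T = -0.84°C.
Environment:
  Environment to 1700 m: -10.5 × 1.1 km = -11.55°C, so T = -3.95°C.
T_parcel − T_env = -0.84 − (-3.95) = +3.11°C

+3.11°C (parcel warmer than environment)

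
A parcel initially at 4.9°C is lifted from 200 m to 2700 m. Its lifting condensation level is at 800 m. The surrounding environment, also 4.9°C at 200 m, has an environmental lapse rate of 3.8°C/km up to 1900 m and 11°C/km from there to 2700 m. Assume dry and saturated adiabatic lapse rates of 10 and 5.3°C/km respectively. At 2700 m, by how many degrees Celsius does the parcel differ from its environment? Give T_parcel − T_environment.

Parcel:
  200–800 m, dry: Δz = 0.6 km ⇒ ΔT = -6°C; T = -1.1°C
  800–2700 m, saturated: Δz = 1.9 km ⇒ ΔT = -10.07°C; T = -11.17°C
Environment:
  200–1900 m, environment, lower layer: Δz = 1.7 km ⇒ ΔT = -6.46°C; T = -1.56°C
  1900–2700 m, environment, upper layer: Δz = 0.8 km ⇒ ΔT = -8.8°C; T = -10.36°C
T_parcel − T_env = -11.17 − (-10.36) = -0.81°C

-0.81°C (parcel cooler than environment)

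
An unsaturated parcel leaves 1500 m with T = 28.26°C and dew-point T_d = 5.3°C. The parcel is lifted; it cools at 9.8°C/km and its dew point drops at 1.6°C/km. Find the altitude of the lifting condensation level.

4300 m

T and T_d converge at 9.8 − 1.6 = 8.2°C per km
Height above start = (28.26 − 5.3) / 8.2 = 2.8 km
LCL altitude = 1500 m + 2800 m = 4300 m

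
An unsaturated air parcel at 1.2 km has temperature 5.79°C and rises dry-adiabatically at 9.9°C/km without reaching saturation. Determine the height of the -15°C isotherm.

3.3 km

Height above start = (5.79 − (-15)) / 9.9 = 2.1 km
Altitude = 1200 m + 2100 m = 3300 m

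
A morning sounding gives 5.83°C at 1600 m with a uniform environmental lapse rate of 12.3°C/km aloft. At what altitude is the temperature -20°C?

Height above start = (5.83 − (-20)) / 12.3 = 2.1 km
Altitude = 1600 m + 2100 m = 3700 m

3700 m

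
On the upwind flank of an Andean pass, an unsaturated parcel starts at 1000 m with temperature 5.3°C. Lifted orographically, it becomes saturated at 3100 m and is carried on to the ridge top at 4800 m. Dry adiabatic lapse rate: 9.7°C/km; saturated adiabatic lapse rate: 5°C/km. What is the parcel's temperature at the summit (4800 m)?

-23.57°C

From 1000 m to 3100 m (dry): cools by 9.7 × 2.1 = 20.37°C, giving -15.07°C.
From 3100 m to 4800 m (saturated): cools by 5 × 1.7 = 8.5°C, giving -23.57°C.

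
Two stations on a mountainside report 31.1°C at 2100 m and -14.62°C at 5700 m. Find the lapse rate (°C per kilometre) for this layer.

12.7°C/km

Γ = −ΔT/Δz = (31.1 − (-14.62)) / (5700 − 2100) m
  = 45.72°C / 3.6 km = 12.7°C/km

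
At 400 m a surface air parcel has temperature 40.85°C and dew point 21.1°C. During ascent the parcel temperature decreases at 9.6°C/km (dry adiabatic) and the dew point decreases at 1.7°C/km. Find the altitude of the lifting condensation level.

2900 m

T and T_d converge at 9.6 − 1.7 = 7.9°C per km
Height above start = (40.85 − 21.1) / 7.9 = 2.5 km
LCL altitude = 400 m + 2500 m = 2900 m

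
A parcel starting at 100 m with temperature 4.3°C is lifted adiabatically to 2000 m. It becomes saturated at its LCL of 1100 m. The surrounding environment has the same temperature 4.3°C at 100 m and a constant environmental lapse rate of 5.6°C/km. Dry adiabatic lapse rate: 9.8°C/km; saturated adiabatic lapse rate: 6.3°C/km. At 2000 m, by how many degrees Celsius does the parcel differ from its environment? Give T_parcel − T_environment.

-4.83°C (parcel cooler than environment)

Parcel:
  Dry to 1100 m: -9.8 × 1 km = -9.8°C, so T = -5.5°C.
  Saturated to 2000 m: -6.3 × 0.9 km = -5.67°C, so T = -11.17°C.
Environment:
  Environment to 2000 m: -5.6 × 1.9 km = -10.64°C, so T = -6.34°C.
T_parcel − T_env = -11.17 − (-6.34) = -4.83°C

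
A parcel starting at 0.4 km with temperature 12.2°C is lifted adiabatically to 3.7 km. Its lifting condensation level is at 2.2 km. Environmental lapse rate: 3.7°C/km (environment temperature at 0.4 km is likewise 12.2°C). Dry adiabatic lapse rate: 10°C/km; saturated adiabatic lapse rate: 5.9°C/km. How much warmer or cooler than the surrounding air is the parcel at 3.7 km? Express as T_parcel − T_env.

-14.64°C (parcel cooler than environment)

Parcel:
  Dry to 2200 m: -10 × 1.8 km = -18°C, so T = -5.8°C.
  Saturated to 3700 m: -5.9 × 1.5 km = -8.85°C, so T = -14.65°C.
Environment:
  Environment to 3700 m: -3.7 × 3.3 km = -12.21°C, so T = -0.01°C.
T_parcel − T_env = -14.65 − (-0.01) = -14.64°C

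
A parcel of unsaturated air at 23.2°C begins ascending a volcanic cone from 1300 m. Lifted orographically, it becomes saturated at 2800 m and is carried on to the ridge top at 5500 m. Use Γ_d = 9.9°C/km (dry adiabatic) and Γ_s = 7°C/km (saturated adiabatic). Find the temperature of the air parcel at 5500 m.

-10.55°C

1300–2800 m, dry: Δz = 1.5 km ⇒ ΔT = -14.85°C; T = 8.35°C
2800–5500 m, saturated: Δz = 2.7 km ⇒ ΔT = -18.9°C; T = -10.55°C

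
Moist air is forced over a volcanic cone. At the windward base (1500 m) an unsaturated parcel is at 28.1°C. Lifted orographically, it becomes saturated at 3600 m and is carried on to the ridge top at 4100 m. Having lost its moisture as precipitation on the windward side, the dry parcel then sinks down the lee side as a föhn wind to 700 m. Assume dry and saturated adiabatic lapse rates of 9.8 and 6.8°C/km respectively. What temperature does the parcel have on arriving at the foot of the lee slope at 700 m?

1500 → 3600 m (dry, 9.8°C/km): ΔT = -9.8 × 2.1 = -20.58°C → T = 7.52°C
3600 → 4100 m (saturated, 6.8°C/km): ΔT = -6.8 × 0.5 = -3.4°C → T = 4.12°C
4100 → 700 m (dry descent, 9.8°C/km): ΔT = +9.8 × 3.4 = +33.32°C → T = 37.44°C

37.44°C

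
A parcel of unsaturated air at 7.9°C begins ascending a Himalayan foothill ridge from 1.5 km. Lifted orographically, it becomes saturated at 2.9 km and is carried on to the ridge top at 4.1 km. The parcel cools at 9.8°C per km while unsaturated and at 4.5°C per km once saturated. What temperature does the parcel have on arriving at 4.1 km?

From 1500 m to 2900 m (dry): cools by 9.8 × 1.4 = 13.72°C, giving -5.82°C.
From 2900 m to 4100 m (saturated): cools by 4.5 × 1.2 = 5.4°C, giving -11.22°C.

-11.22°C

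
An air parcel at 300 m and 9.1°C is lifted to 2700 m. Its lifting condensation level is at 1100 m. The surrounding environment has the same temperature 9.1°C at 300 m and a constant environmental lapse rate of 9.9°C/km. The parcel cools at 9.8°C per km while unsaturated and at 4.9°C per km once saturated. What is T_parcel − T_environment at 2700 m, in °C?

Parcel:
  300 → 1100 m (dry, 9.8°C/km): ΔT = -9.8 × 0.8 = -7.84°C → T = 1.26°C
  1100 → 2700 m (saturated, 4.9°C/km): ΔT = -4.9 × 1.6 = -7.84°C → T = -6.58°C
Environment:
  300 → 2700 m (environment, 9.9°C/km): ΔT = -9.9 × 2.4 = -23.76°C → T = -14.66°C
T_parcel − T_env = -6.58 − (-14.66) = +8.08°C

+8.08°C (parcel warmer than environment)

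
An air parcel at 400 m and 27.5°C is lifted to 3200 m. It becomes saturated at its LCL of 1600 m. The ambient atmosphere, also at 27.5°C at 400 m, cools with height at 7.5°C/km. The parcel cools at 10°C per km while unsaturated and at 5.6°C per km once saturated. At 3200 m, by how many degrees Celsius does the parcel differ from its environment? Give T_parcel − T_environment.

+0.04°C (parcel warmer than environment)

Parcel:
  From 400 m to 1600 m (dry): cools by 10 × 1.2 = 12°C, giving 15.5°C.
  From 1600 m to 3200 m (saturated): cools by 5.6 × 1.6 = 8.96°C, giving 6.54°C.
Environment:
  From 400 m to 3200 m (environment): cools by 7.5 × 2.8 = 21°C, giving 6.5°C.
T_parcel − T_env = 6.54 − 6.5 = +0.04°C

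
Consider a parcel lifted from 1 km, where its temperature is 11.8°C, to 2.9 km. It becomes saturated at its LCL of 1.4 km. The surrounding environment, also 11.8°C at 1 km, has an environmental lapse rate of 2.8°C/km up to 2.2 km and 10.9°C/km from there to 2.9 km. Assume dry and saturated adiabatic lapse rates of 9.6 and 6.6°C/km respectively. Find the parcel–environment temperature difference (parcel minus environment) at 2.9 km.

-2.75°C (parcel cooler than environment)

Parcel:
  1000 → 1400 m (dry, 9.6°C/km): ΔT = -9.6 × 0.4 = -3.84°C → T = 7.96°C
  1400 → 2900 m (saturated, 6.6°C/km): ΔT = -6.6 × 1.5 = -9.9°C → T = -1.94°C
Environment:
  1000 → 2200 m (environment, lower layer, 2.8°C/km): ΔT = -2.8 × 1.2 = -3.36°C → T = 8.44°C
  2200 → 2900 m (environment, upper layer, 10.9°C/km): ΔT = -10.9 × 0.7 = -7.63°C → T = 0.81°C
T_parcel − T_env = -1.94 − 0.81 = -2.75°C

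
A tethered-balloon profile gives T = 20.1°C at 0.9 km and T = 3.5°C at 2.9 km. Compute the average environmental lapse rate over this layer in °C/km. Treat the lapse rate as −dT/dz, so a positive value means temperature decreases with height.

Γ = −ΔT/Δz = (20.1 − 3.5) / (2900 − 900) m
  = 16.6°C / 2 km = 8.3°C/km

8.3°C/km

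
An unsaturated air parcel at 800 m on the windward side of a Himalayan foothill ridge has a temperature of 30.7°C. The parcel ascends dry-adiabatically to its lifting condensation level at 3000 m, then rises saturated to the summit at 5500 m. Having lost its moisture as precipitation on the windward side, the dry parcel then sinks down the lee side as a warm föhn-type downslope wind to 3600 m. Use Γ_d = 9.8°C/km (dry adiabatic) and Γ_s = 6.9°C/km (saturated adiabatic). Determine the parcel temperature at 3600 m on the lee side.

From 800 m to 3000 m (dry): cools by 9.8 × 2.2 = 21.56°C, giving 9.14°C.
From 3000 m to 5500 m (saturated): cools by 6.9 × 2.5 = 17.25°C, giving -8.11°C.
From 5500 m to 3600 m (dry descent): warms by 9.8 × 1.9 = 18.62°C, giving 10.51°C.

10.51°C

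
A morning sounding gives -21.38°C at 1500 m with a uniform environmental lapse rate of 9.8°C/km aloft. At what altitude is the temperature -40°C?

3400 m

Height above start = (-21.38 − (-40)) / 9.8 = 1.9 km
Altitude = 1500 m + 1900 m = 3400 m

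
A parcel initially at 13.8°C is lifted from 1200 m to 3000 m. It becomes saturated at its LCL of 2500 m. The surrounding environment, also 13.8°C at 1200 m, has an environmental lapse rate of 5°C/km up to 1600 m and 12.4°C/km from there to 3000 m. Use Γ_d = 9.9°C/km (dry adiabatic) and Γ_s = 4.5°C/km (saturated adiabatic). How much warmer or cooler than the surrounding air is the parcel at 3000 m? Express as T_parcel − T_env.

+4.24°C (parcel warmer than environment)

Parcel:
  1200 → 2500 m (dry, 9.9°C/km): ΔT = -9.9 × 1.3 = -12.87°C → T = 0.93°C
  2500 → 3000 m (saturated, 4.5°C/km): ΔT = -4.5 × 0.5 = -2.25°C → T = -1.32°C
Environment:
  1200 → 1600 m (environment, lower layer, 5°C/km): ΔT = -5 × 0.4 = -2°C → T = 11.8°C
  1600 → 3000 m (environment, upper layer, 12.4°C/km): ΔT = -12.4 × 1.4 = -17.36°C → T = -5.56°C
T_parcel − T_env = -1.32 − (-5.56) = +4.24°C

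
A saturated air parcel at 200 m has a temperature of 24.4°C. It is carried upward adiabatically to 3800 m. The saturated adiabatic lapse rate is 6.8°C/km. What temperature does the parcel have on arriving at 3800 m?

-0.08°C

Saturated adiabatic to 3800 m: -6.8 × 3.6 km = -24.48°C, so T = -0.08°C.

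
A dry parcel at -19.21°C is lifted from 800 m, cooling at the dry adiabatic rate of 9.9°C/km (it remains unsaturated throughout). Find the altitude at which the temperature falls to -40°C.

Height above start = (-19.21 − (-40)) / 9.9 = 2.1 km
Altitude = 800 m + 2100 m = 2900 m

2900 m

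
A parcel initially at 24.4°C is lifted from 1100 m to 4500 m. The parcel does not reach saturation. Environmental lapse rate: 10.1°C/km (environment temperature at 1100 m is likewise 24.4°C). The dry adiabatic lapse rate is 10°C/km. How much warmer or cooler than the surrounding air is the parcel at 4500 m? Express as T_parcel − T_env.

Parcel:
  From 1100 m to 4500 m (dry): cools by 10 × 3.4 = 34°C, giving -9.6°C.
Environment:
  From 1100 m to 4500 m (environment): cools by 10.1 × 3.4 = 34.34°C, giving -9.94°C.
T_parcel − T_env = -9.6 − (-9.94) = +0.34°C

+0.34°C (parcel warmer than environment)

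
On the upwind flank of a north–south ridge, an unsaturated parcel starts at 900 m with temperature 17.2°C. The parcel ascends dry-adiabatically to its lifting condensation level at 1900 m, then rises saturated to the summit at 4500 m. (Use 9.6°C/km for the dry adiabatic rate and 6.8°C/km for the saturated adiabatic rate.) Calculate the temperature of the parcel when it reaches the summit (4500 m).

From 900 m to 1900 m (dry): cools by 9.6 × 1 = 9.6°C, giving 7.6°C.
From 1900 m to 4500 m (saturated): cools by 6.8 × 2.6 = 17.68°C, giving -10.08°C.

-10.08°C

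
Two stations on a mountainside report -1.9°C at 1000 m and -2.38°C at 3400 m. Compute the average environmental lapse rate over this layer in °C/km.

Γ = −ΔT/Δz = (-1.9 − (-2.38)) / (3400 − 1000) m
  = 0.48°C / 2.4 km = 0.2°C/km

0.2°C/km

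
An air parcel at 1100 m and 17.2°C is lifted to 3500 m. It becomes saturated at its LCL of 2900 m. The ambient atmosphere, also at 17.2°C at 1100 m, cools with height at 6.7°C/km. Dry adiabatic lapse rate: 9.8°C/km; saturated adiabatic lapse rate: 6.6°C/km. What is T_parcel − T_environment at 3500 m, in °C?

-5.52°C (parcel cooler than environment)

Parcel:
  1100 → 2900 m (dry, 9.8°C/km): ΔT = -9.8 × 1.8 = -17.64°C → T = -0.44°C
  2900 → 3500 m (saturated, 6.6°C/km): ΔT = -6.6 × 0.6 = -3.96°C → T = -4.4°C
Environment:
  1100 → 3500 m (environment, 6.7°C/km): ΔT = -6.7 × 2.4 = -16.08°C → T = 1.12°C
T_parcel − T_env = -4.4 − 1.12 = -5.52°C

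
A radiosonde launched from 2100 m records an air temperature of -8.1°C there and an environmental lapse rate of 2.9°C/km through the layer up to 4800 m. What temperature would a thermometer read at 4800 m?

-15.93°C

From 2100 m to 4800 m (environmental): cools by 2.9 × 2.7 = 7.83°C, giving -15.93°C.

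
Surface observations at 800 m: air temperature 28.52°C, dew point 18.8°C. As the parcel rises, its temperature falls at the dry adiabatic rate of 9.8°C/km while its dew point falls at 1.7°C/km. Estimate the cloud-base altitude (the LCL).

2000 m

T and T_d converge at 9.8 − 1.7 = 8.1°C per km
Height above start = (28.52 − 18.8) / 8.1 = 1.2 km
LCL altitude = 800 m + 1200 m = 2000 m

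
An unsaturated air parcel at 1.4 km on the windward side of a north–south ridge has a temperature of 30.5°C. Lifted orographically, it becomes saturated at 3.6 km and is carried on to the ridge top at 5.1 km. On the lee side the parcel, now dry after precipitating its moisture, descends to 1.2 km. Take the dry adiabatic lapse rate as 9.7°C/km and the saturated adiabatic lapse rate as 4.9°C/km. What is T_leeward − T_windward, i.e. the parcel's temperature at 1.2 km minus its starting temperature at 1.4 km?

+9.14°C

From 1400 m to 3600 m (dry): cools by 9.7 × 2.2 = 21.34°C, giving 9.16°C.
From 3600 m to 5100 m (saturated): cools by 4.9 × 1.5 = 7.35°C, giving 1.81°C.
From 5100 m to 1200 m (dry descent): warms by 9.7 × 3.9 = 37.83°C, giving 39.64°C.
Net change vs windward start: 39.64 − 30.5 = +9.14°C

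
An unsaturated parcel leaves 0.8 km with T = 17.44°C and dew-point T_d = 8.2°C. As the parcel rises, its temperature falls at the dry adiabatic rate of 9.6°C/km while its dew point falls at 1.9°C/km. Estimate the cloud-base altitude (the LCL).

2 km

T and T_d converge at 9.6 − 1.9 = 7.7°C per km
Height above start = (17.44 − 8.2) / 7.7 = 1.2 km
LCL altitude = 800 m + 1200 m = 2000 m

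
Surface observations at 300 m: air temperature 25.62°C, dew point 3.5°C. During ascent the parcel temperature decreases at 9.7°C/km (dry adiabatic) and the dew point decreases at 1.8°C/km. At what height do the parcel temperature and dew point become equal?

T and T_d converge at 9.7 − 1.8 = 7.9°C per km
Height above start = (25.62 − 3.5) / 7.9 = 2.8 km
LCL altitude = 300 m + 2800 m = 3100 m

3100 m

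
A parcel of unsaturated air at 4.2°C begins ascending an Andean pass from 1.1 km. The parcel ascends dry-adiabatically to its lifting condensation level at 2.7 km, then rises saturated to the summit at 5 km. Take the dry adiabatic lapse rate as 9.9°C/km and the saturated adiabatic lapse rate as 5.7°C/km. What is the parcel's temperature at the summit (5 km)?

Dry to 2700 m: -9.9 × 1.6 km = -15.84°C, so T = -11.64°C.
Saturated to 5000 m: -5.7 × 2.3 km = -13.11°C, so T = -24.75°C.

-24.75°C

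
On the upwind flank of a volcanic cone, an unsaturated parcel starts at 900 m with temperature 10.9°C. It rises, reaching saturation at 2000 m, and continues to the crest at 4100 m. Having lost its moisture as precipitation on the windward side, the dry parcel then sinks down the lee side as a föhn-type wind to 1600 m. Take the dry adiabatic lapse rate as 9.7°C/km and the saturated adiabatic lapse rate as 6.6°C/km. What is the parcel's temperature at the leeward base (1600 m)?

10.62°C

Dry to 2000 m: -9.7 × 1.1 km = -10.67°C, so T = 0.23°C.
Saturated to 4100 m: -6.6 × 2.1 km = -13.86°C, so T = -13.63°C.
Dry descent to 1600 m: +9.7 × 2.5 km = +24.25°C, so T = 10.62°C.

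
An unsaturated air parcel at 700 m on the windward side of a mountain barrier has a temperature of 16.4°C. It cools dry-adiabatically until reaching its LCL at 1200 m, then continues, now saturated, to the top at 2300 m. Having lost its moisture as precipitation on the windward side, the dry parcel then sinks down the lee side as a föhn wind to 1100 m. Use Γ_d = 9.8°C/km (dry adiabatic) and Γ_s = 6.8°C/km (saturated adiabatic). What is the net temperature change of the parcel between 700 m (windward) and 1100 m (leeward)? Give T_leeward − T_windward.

700–1200 m, dry: Δz = 0.5 km ⇒ ΔT = -4.9°C; T = 11.5°C
1200–2300 m, saturated: Δz = 1.1 km ⇒ ΔT = -7.48°C; T = 4.02°C
2300–1100 m, dry descent: Δz = 1.2 km ⇒ ΔT = +11.76°C; T = 15.78°C
Net change vs windward start: 15.78 − 16.4 = -0.62°C

-0.62°C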